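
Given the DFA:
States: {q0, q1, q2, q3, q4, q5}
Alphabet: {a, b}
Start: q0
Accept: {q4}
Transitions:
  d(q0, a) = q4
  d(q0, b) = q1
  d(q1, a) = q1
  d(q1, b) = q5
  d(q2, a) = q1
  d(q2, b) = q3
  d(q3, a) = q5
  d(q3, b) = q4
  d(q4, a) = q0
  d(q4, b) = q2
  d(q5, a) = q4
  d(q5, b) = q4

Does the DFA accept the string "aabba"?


Trace: q0 -> q4 -> q0 -> q1 -> q5 -> q4
Final state: q4
Accept states: {q4}

Yes, accepted (final state q4 is an accept state)


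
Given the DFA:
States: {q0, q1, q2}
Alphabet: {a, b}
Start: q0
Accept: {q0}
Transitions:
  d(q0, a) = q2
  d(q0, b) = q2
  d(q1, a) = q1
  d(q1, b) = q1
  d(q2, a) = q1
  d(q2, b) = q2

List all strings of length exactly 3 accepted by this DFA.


All strings of length 3: 8 total
Accepted: 0

None


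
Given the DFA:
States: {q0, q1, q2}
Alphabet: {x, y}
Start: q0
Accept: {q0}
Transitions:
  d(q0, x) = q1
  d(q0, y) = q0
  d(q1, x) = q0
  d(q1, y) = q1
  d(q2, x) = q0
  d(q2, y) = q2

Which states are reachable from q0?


BFS from q0:
  layer 0: {q0}
  layer 1: {q1}

{q0, q1}


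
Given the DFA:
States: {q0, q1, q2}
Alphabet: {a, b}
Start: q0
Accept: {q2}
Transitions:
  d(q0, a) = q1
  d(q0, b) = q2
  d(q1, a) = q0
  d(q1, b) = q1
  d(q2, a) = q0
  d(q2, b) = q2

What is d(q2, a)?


Looking up transition d(q2, a)

q0


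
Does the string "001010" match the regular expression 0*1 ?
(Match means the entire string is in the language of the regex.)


|string| = 6; first = '0'; last = '0'

No, "001010" does not match 0*1


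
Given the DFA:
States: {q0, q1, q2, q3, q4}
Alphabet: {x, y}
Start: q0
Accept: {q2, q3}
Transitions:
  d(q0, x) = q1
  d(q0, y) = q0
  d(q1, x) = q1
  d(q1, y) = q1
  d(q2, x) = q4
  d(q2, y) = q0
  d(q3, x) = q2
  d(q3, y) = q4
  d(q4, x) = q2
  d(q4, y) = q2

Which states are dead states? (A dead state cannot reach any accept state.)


Forward reachability from each state:
  q0 -> reaches {q0, q1}, no accept state (dead)
  q1 -> reaches {q1}, no accept state (dead)
  q2 -> reaches accept state q2 (live)
  q3 -> reaches accept state q2 (live)
  q4 -> reaches accept state q2 (live)

{q0, q1}


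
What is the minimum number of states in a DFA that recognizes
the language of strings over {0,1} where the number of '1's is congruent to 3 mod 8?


States track (count of '1') mod 8.
Need 8 states: one per remainder 0..7; accept = remainder 3.

8


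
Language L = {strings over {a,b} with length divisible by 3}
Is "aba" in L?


length = 3; 3 mod 3 = 0

Yes, "aba" is in L


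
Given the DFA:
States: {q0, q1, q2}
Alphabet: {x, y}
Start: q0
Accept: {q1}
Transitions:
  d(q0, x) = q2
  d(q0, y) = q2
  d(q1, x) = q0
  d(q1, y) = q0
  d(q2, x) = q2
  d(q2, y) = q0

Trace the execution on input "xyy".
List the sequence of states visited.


Input: xyy
d(q0, x) = q2
d(q2, y) = q0
d(q0, y) = q2


q0 -> q2 -> q0 -> q2


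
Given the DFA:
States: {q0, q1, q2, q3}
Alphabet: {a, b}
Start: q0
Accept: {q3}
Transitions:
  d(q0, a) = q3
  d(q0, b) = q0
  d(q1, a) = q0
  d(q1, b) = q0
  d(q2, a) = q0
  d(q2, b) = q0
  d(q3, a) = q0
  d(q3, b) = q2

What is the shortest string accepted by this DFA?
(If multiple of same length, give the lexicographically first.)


BFS by string length (lex-first path to each state shown):
  len 0: q0<-""
  len 1: q0<-"b", q3<-"a"
Found accept state at length 1.

"a"


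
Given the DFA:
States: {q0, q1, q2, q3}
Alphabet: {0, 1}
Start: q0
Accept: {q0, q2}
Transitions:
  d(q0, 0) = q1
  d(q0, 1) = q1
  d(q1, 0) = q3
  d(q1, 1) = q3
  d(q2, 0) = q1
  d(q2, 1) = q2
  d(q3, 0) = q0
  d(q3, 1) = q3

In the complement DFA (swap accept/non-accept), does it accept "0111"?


Trace: q0 -> q1 -> q3 -> q3 -> q3
Final: q3
Original accept: {q0, q2}
Complement: q3 is not in original accept

Yes, complement accepts (original rejects)


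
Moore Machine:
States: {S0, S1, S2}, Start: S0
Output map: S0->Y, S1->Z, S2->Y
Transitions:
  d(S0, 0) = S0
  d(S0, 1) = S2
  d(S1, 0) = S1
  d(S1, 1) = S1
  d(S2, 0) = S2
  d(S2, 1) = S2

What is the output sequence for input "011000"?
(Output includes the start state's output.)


Start: S0 (output Y)
  --0--> S0 (output Y)
  --1--> S2 (output Y)
  --1--> S2 (output Y)
  --0--> S2 (output Y)
  --0--> S2 (output Y)
  --0--> S2 (output Y)

"YYYYYYY"


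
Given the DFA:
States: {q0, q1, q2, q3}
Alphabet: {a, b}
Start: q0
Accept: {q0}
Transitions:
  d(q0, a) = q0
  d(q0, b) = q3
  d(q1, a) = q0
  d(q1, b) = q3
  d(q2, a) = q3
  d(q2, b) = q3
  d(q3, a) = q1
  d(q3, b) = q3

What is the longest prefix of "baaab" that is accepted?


Run the DFA, marking each prefix where the state is accepting:
  "" -> q0 [accept]
  "b" -> q3 [reject]
  "ba" -> q1 [reject]
  "baa" -> q0 [accept]
  "baaa" -> q0 [accept]
  "baaab" -> q3 [reject]

"baaa"


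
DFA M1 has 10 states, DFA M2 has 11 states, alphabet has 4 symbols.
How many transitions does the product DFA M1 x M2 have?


Product DFA has 10 * 11 = 110 states.
Each has 4 transitions: 110 * 4 = 440

440


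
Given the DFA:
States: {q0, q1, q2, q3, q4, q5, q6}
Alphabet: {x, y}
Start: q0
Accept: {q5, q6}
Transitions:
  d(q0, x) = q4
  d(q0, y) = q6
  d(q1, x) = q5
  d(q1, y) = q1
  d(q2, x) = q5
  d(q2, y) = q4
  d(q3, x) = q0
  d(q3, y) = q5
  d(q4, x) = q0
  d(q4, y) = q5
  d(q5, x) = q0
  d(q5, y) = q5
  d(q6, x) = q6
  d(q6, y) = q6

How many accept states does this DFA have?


Accept states listed: {q5, q6}
Counting: q5(1) q6(2)

2


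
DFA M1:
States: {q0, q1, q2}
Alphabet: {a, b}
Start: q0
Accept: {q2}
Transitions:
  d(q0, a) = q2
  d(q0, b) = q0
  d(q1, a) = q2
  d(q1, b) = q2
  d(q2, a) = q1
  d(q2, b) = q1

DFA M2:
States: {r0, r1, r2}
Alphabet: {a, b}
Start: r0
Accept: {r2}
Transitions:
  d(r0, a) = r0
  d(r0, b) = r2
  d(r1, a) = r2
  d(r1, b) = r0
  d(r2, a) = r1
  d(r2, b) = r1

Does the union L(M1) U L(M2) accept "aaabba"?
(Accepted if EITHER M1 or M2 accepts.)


M1: final=q1 accepted=False
M2: final=r2 accepted=True

Yes, union accepts


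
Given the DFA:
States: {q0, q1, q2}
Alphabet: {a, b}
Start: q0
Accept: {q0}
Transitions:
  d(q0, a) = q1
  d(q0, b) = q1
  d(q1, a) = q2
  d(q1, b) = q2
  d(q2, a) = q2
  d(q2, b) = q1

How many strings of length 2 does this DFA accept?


Enumerating all length-2 strings:
  "aa" -> q2 [reject]
  "ab" -> q2 [reject]
  "ba" -> q2 [reject]
  "bb" -> q2 [reject]

0 out of 4


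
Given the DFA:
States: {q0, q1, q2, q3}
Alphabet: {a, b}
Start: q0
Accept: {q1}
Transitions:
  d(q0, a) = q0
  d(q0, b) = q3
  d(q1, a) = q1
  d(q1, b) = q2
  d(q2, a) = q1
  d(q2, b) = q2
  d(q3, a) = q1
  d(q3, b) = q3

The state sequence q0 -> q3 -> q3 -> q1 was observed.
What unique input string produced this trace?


Trace back each transition to find the symbol:
  q0 --[b]--> q3
  q3 --[b]--> q3
  q3 --[a]--> q1

"bba"


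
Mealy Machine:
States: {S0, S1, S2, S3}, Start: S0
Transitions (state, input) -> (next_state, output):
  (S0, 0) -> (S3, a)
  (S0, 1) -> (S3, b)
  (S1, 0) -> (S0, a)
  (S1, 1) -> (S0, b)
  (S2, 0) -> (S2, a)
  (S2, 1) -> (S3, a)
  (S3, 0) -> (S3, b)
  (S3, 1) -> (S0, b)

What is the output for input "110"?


Step-by-step:
  (S0, 1) -> (S3, b)
  (S3, 1) -> (S0, b)
  (S0, 0) -> (S3, a)

"bba"


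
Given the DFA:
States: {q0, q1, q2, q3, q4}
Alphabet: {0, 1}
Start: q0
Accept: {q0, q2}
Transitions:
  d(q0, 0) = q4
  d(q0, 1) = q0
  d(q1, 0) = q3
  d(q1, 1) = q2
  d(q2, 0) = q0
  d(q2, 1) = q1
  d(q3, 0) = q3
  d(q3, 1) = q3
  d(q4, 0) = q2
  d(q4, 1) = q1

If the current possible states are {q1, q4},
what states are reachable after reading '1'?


Apply transition on '1' from each current state:
  d(q1, 1) = q2
  d(q4, 1) = q1

{q1, q2}


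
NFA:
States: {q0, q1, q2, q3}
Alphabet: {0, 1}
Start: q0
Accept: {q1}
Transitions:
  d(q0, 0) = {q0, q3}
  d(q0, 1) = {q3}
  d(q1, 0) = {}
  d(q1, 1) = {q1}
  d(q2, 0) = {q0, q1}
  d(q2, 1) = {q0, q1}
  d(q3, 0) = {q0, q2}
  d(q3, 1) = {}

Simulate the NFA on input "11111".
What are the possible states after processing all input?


Start: {q0}
  --1--> {q3}
  --1--> {}
  --1--> {}
  --1--> {}
  --1--> {}

{} (empty set, no valid transitions)


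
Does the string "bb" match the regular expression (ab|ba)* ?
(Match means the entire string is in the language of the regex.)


|string| = 2; first = 'b'; last = 'b'

No, "bb" does not match (ab|ba)*


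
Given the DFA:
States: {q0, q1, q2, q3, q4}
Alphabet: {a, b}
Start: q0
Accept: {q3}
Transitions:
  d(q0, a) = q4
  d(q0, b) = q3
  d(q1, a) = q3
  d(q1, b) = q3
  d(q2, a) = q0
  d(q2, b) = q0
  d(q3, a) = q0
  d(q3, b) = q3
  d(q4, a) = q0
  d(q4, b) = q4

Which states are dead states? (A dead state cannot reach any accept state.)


Forward reachability from each state:
  q0 -> reaches accept state q3 (live)
  q1 -> reaches accept state q3 (live)
  q2 -> reaches accept state q3 (live)
  q3 -> reaches accept state q3 (live)
  q4 -> reaches accept state q3 (live)

None (all states can reach an accept state)


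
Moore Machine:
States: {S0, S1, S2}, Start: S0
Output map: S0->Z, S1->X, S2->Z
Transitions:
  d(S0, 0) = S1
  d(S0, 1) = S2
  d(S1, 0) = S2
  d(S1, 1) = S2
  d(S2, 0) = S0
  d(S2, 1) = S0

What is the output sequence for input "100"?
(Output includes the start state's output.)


Start: S0 (output Z)
  --1--> S2 (output Z)
  --0--> S0 (output Z)
  --0--> S1 (output X)

"ZZZX"


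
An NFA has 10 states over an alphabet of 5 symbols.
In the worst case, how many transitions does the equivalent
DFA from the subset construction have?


Subset construction: one DFA state per subset of NFA states = 2^10 = 1024 states.
Each DFA state has 5 outgoing transitions: 1024 * 5 = 5120

5120


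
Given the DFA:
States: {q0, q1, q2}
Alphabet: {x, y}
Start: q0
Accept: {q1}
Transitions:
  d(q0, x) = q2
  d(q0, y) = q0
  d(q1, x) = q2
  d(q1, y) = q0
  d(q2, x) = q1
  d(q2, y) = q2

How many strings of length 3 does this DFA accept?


Enumerating all length-3 strings:
  "xxx" -> q2 [reject]
  "xxy" -> q0 [reject]
  "xyx" -> q1 [accept]
  "xyy" -> q2 [reject]
  "yxx" -> q1 [accept]
  "yxy" -> q2 [reject]
  "yyx" -> q2 [reject]
  "yyy" -> q0 [reject]

2 out of 8


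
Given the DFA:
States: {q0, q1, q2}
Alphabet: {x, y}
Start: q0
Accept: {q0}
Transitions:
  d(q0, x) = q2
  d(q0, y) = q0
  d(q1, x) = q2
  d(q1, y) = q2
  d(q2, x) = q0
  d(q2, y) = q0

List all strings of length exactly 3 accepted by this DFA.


All strings of length 3: 8 total
Accepted: 5

"xxy", "xyy", "yxx", "yxy", "yyy"


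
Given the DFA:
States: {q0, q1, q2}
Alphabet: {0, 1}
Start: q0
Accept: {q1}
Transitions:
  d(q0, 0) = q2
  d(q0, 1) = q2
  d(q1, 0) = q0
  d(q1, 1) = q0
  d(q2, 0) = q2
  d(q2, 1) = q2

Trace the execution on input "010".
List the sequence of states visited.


Input: 010
d(q0, 0) = q2
d(q2, 1) = q2
d(q2, 0) = q2


q0 -> q2 -> q2 -> q2


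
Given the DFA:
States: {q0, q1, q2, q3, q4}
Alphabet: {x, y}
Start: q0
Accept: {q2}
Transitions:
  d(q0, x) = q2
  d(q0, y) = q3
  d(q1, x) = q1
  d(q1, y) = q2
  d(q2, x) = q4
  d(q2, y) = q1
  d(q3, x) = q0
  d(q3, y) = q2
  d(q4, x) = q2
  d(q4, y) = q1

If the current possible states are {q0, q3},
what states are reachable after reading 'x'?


Apply transition on 'x' from each current state:
  d(q0, x) = q2
  d(q3, x) = q0

{q0, q2}


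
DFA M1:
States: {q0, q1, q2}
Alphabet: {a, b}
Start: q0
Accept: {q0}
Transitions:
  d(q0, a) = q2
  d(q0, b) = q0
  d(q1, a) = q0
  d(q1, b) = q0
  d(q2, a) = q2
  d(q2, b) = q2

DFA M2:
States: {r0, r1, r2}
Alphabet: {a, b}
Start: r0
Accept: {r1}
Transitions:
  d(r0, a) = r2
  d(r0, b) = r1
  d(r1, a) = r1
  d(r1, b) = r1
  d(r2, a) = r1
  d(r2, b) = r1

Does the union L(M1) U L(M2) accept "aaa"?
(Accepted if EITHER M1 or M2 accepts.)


M1: final=q2 accepted=False
M2: final=r1 accepted=True

Yes, union accepts


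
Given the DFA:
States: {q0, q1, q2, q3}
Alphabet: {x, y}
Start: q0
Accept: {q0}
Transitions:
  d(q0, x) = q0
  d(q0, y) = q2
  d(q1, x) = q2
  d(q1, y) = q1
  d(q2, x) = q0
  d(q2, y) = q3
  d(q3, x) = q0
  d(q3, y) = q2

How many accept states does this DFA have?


Accept states listed: {q0}
Counting: q0(1)

1


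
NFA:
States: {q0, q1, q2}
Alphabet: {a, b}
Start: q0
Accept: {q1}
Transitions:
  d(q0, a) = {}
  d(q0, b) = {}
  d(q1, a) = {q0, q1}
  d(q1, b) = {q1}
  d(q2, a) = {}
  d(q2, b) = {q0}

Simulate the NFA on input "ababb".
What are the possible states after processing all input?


Start: {q0}
  --a--> {}
  --b--> {}
  --a--> {}
  --b--> {}
  --b--> {}

{} (empty set, no valid transitions)


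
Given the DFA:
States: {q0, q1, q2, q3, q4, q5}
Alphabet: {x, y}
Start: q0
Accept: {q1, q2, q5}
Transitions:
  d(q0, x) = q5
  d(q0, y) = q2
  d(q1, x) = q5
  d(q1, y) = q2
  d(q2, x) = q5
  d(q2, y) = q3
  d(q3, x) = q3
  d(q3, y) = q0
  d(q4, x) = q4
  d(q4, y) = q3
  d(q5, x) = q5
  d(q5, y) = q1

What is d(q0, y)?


Looking up transition d(q0, y)

q2


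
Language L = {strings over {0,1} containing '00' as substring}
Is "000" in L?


'00' occurs at index 0

Yes, "000" is in L


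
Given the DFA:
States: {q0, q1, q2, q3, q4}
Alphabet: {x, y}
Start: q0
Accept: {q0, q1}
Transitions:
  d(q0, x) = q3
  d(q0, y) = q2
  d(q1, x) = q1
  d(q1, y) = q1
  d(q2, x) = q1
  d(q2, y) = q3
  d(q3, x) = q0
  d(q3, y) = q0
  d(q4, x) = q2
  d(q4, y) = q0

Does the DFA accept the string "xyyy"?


Trace: q0 -> q3 -> q0 -> q2 -> q3
Final state: q3
Accept states: {q0, q1}

No, rejected (final state q3 is not an accept state)


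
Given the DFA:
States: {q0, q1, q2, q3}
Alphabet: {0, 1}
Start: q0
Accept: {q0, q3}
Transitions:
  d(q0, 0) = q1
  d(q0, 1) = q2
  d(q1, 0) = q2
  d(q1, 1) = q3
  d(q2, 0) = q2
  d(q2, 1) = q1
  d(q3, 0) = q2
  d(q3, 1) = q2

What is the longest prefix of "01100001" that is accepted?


Run the DFA, marking each prefix where the state is accepting:
  "" -> q0 [accept]
  "0" -> q1 [reject]
  "01" -> q3 [accept]
  "011" -> q2 [reject]
  "0110" -> q2 [reject]
  "01100" -> q2 [reject]
  "011000" -> q2 [reject]
  "0110000" -> q2 [reject]
  "01100001" -> q1 [reject]

"01"


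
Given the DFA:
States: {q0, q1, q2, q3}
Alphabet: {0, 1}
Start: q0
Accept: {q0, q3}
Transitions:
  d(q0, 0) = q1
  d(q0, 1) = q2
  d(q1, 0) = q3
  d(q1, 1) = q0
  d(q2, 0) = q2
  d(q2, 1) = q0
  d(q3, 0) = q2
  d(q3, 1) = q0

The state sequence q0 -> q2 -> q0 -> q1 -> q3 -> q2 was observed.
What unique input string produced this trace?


Trace back each transition to find the symbol:
  q0 --[1]--> q2
  q2 --[1]--> q0
  q0 --[0]--> q1
  q1 --[0]--> q3
  q3 --[0]--> q2

"11000"


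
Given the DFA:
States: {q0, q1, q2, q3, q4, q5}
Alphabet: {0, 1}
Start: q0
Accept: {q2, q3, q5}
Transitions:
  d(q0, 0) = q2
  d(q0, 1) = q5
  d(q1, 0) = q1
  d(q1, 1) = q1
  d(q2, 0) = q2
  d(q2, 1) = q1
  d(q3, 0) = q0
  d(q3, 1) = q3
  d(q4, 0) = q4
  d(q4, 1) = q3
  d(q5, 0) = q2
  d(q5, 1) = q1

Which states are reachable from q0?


BFS from q0:
  layer 0: {q0}
  layer 1: {q2, q5}
  layer 2: {q1}

{q0, q1, q2, q5}


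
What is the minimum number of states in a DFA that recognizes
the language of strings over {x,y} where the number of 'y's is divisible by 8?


States track (count of 'y') mod 8.
Need 8 states: one per remainder 0..7; accept = remainder 0.

8


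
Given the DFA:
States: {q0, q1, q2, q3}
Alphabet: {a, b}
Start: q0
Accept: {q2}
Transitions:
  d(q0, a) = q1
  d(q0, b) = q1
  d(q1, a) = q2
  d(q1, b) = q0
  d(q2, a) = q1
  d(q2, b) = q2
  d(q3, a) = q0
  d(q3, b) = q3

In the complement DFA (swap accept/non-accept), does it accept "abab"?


Trace: q0 -> q1 -> q0 -> q1 -> q0
Final: q0
Original accept: {q2}
Complement: q0 is not in original accept

Yes, complement accepts (original rejects)


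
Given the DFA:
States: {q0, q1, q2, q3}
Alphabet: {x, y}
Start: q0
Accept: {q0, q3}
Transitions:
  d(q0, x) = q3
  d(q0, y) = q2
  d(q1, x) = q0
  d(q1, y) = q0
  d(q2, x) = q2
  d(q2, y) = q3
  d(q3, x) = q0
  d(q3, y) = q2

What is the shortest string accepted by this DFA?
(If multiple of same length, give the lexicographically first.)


BFS by string length (lex-first path to each state shown):
  len 0: q0<-""
Found accept state at length 0.

"" (empty string)


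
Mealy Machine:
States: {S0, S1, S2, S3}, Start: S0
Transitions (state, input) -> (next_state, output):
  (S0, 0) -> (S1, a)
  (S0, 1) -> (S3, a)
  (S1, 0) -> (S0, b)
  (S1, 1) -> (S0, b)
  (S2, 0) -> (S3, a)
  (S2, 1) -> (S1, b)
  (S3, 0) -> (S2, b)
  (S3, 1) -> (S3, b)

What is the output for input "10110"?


Step-by-step:
  (S0, 1) -> (S3, a)
  (S3, 0) -> (S2, b)
  (S2, 1) -> (S1, b)
  (S1, 1) -> (S0, b)
  (S0, 0) -> (S1, a)

"abbba"


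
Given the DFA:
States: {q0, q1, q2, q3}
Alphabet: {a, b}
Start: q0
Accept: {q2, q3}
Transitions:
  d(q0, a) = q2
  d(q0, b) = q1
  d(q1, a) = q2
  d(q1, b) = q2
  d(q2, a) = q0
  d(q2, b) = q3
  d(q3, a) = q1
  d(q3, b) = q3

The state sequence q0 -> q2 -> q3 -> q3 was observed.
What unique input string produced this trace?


Trace back each transition to find the symbol:
  q0 --[a]--> q2
  q2 --[b]--> q3
  q3 --[b]--> q3

"abb"


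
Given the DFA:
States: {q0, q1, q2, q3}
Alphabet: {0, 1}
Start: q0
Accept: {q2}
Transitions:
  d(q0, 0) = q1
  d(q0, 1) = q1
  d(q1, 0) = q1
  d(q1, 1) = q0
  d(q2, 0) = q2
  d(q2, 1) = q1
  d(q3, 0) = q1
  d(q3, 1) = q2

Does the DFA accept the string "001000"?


Trace: q0 -> q1 -> q1 -> q0 -> q1 -> q1 -> q1
Final state: q1
Accept states: {q2}

No, rejected (final state q1 is not an accept state)


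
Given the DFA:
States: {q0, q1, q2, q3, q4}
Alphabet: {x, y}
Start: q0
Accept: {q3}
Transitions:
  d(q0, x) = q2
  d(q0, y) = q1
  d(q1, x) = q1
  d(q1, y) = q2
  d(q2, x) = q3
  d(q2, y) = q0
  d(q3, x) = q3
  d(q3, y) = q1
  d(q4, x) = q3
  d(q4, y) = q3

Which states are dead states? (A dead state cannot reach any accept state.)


Forward reachability from each state:
  q0 -> reaches accept state q3 (live)
  q1 -> reaches accept state q3 (live)
  q2 -> reaches accept state q3 (live)
  q3 -> reaches accept state q3 (live)
  q4 -> reaches accept state q3 (live)

None (all states can reach an accept state)


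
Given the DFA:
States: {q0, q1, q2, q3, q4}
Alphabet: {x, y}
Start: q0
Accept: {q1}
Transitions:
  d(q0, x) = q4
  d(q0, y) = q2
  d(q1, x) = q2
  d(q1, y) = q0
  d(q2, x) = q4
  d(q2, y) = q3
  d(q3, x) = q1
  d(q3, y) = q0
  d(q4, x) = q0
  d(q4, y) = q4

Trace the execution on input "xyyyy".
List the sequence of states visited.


Input: xyyyy
d(q0, x) = q4
d(q4, y) = q4
d(q4, y) = q4
d(q4, y) = q4
d(q4, y) = q4


q0 -> q4 -> q4 -> q4 -> q4 -> q4


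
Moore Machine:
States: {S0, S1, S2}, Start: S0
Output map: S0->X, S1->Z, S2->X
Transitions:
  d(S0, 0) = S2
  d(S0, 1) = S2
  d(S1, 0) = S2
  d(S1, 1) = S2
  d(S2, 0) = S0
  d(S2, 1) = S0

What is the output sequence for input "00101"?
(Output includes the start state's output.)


Start: S0 (output X)
  --0--> S2 (output X)
  --0--> S0 (output X)
  --1--> S2 (output X)
  --0--> S0 (output X)
  --1--> S2 (output X)

"XXXXXX"


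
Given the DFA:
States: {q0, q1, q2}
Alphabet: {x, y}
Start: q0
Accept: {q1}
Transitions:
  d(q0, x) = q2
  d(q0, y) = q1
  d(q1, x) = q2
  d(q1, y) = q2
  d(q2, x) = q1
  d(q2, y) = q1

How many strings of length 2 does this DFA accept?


Enumerating all length-2 strings:
  "xx" -> q1 [accept]
  "xy" -> q1 [accept]
  "yx" -> q2 [reject]
  "yy" -> q2 [reject]

2 out of 4


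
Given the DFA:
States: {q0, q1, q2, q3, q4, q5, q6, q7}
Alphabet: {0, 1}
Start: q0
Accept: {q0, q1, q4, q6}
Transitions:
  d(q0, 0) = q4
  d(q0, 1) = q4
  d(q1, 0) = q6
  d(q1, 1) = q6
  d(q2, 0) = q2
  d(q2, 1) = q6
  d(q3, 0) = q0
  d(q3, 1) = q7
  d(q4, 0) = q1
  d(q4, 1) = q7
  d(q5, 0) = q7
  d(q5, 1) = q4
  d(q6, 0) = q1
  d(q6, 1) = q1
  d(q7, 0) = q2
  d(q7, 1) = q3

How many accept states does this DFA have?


Accept states listed: {q0, q1, q4, q6}
Counting: q0(1) q1(2) q4(3) q6(4)

4


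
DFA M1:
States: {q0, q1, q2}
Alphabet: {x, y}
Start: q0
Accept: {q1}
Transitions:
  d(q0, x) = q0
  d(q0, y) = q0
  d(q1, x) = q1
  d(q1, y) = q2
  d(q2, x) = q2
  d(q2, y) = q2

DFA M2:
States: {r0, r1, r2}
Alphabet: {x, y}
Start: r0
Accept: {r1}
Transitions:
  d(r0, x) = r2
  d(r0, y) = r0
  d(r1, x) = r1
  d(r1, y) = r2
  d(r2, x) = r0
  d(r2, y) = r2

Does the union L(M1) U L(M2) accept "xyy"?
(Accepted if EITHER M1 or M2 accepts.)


M1: final=q0 accepted=False
M2: final=r2 accepted=False

No, union rejects (neither accepts)


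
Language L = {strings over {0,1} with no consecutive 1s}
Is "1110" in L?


'11' occurs at index 0

No, "1110" is not in L


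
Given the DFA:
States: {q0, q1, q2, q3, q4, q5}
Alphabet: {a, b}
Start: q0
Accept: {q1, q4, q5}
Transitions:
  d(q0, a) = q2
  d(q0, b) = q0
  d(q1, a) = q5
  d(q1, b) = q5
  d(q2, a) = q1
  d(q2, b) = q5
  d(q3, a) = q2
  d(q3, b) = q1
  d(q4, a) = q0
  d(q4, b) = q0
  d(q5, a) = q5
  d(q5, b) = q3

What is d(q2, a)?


Looking up transition d(q2, a)

q1


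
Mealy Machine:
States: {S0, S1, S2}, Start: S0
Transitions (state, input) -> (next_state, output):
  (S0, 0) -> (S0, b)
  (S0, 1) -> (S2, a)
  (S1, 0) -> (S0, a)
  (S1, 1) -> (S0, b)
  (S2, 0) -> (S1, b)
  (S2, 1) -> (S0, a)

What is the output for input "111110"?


Step-by-step:
  (S0, 1) -> (S2, a)
  (S2, 1) -> (S0, a)
  (S0, 1) -> (S2, a)
  (S2, 1) -> (S0, a)
  (S0, 1) -> (S2, a)
  (S2, 0) -> (S1, b)

"aaaaab"


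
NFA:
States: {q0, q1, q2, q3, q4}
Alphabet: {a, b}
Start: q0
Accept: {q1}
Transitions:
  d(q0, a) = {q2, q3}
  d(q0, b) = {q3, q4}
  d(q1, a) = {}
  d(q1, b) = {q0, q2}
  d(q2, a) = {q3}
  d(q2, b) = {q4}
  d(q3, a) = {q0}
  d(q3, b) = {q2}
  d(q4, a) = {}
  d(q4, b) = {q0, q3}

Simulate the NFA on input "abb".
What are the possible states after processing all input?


Start: {q0}
  --a--> {q2, q3}
  --b--> {q2, q4}
  --b--> {q0, q3, q4}

{q0, q3, q4}


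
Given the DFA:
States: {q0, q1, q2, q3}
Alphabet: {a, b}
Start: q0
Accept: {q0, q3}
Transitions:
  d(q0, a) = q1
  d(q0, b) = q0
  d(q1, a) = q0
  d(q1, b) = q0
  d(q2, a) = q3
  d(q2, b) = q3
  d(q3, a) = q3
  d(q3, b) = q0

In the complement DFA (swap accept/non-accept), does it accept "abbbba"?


Trace: q0 -> q1 -> q0 -> q0 -> q0 -> q0 -> q1
Final: q1
Original accept: {q0, q3}
Complement: q1 is not in original accept

Yes, complement accepts (original rejects)


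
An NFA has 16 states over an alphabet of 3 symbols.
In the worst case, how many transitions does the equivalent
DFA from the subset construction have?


Subset construction: one DFA state per subset of NFA states = 2^16 = 65536 states.
Each DFA state has 3 outgoing transitions: 65536 * 3 = 196608

196608


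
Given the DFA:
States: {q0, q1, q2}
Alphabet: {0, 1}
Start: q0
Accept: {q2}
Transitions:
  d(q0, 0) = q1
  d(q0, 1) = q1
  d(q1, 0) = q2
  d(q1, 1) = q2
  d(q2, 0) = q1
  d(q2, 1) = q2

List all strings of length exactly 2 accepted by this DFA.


All strings of length 2: 4 total
Accepted: 4

"00", "01", "10", "11"


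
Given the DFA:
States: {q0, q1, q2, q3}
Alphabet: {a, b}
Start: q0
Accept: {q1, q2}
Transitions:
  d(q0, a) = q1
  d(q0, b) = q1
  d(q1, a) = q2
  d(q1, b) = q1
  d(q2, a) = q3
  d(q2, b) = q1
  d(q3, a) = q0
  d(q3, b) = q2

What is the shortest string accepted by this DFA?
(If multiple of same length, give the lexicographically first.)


BFS by string length (lex-first path to each state shown):
  len 0: q0<-""
  len 1: q1<-"a"
Found accept state at length 1.

"a"


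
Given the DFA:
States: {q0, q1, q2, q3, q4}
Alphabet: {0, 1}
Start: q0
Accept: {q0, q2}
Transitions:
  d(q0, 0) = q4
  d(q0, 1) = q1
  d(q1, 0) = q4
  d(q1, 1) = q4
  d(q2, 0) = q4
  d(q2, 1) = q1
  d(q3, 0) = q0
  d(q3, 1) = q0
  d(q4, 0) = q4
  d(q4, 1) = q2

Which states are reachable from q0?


BFS from q0:
  layer 0: {q0}
  layer 1: {q1, q4}
  layer 2: {q2}

{q0, q1, q2, q4}


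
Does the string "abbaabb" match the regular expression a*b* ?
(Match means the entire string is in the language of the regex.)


|string| = 7; first = 'a'; last = 'b'

No, "abbaabb" does not match a*b*


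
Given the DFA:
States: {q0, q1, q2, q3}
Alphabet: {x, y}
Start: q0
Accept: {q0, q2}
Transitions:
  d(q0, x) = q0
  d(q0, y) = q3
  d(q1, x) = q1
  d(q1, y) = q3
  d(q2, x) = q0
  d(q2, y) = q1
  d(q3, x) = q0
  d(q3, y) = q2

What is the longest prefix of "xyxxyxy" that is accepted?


Run the DFA, marking each prefix where the state is accepting:
  "" -> q0 [accept]
  "x" -> q0 [accept]
  "xy" -> q3 [reject]
  "xyx" -> q0 [accept]
  "xyxx" -> q0 [accept]
  "xyxxy" -> q3 [reject]
  "xyxxyx" -> q0 [accept]
  "xyxxyxy" -> q3 [reject]

"xyxxyx"


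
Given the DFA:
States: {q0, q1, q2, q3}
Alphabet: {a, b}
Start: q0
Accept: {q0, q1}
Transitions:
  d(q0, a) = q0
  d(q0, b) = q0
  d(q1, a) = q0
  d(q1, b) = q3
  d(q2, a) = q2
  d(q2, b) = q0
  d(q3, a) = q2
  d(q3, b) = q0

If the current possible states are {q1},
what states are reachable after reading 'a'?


Apply transition on 'a' from each current state:
  d(q1, a) = q0

{q0}


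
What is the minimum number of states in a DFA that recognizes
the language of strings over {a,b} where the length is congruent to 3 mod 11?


States track (length) mod 11.
Need 11 states: one per remainder 0..10; accept = remainder 3.

11


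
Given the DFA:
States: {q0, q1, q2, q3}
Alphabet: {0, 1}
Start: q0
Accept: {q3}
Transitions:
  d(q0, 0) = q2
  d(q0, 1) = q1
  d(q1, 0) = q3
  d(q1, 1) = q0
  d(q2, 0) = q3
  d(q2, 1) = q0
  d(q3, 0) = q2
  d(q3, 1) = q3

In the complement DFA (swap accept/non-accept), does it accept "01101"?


Trace: q0 -> q2 -> q0 -> q1 -> q3 -> q3
Final: q3
Original accept: {q3}
Complement: q3 is in original accept

No, complement rejects (original accepts)


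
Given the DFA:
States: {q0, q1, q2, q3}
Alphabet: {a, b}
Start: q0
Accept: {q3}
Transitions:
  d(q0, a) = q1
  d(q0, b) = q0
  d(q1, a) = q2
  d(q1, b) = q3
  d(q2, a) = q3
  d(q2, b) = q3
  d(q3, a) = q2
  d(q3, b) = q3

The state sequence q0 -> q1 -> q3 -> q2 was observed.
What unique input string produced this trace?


Trace back each transition to find the symbol:
  q0 --[a]--> q1
  q1 --[b]--> q3
  q3 --[a]--> q2

"aba"


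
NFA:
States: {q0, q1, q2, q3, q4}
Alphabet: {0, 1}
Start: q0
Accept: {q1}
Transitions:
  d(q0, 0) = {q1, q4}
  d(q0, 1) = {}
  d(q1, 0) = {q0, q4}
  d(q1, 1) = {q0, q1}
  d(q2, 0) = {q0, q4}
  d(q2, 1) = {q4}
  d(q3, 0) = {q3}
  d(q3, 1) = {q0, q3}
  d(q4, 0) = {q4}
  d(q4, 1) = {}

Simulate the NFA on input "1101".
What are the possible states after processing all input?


Start: {q0}
  --1--> {}
  --1--> {}
  --0--> {}
  --1--> {}

{} (empty set, no valid transitions)


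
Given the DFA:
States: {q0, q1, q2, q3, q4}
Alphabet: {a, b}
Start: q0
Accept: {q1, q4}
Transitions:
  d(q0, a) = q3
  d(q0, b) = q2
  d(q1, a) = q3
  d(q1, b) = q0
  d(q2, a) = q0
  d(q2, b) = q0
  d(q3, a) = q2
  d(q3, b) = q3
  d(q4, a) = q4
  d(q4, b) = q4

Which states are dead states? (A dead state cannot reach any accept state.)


Forward reachability from each state:
  q0 -> reaches {q0, q2, q3}, no accept state (dead)
  q1 -> reaches accept state q1 (live)
  q2 -> reaches {q0, q2, q3}, no accept state (dead)
  q3 -> reaches {q0, q2, q3}, no accept state (dead)
  q4 -> reaches accept state q4 (live)

{q0, q2, q3}


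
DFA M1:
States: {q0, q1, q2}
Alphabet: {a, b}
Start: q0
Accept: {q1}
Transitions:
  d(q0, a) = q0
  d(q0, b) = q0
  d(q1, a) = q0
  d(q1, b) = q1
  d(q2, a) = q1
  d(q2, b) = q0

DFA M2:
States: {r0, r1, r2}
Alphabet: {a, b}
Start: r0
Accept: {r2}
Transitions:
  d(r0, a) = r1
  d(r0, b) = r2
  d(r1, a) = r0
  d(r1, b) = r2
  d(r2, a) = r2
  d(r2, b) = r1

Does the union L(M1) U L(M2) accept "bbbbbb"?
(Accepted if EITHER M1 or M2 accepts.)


M1: final=q0 accepted=False
M2: final=r1 accepted=False

No, union rejects (neither accepts)


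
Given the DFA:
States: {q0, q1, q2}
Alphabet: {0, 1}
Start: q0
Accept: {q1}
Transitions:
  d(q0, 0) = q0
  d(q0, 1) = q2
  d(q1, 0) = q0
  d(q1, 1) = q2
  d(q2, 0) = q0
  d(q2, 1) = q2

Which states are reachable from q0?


BFS from q0:
  layer 0: {q0}
  layer 1: {q2}

{q0, q2}


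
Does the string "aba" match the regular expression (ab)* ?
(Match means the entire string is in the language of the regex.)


|string| = 3; first = 'a'; last = 'a'

No, "aba" does not match (ab)*


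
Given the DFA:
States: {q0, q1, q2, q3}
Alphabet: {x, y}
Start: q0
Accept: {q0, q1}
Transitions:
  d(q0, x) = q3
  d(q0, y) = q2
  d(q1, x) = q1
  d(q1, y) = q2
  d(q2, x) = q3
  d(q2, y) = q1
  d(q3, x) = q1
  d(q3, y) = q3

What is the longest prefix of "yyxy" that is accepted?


Run the DFA, marking each prefix where the state is accepting:
  "" -> q0 [accept]
  "y" -> q2 [reject]
  "yy" -> q1 [accept]
  "yyx" -> q1 [accept]
  "yyxy" -> q2 [reject]

"yyx"


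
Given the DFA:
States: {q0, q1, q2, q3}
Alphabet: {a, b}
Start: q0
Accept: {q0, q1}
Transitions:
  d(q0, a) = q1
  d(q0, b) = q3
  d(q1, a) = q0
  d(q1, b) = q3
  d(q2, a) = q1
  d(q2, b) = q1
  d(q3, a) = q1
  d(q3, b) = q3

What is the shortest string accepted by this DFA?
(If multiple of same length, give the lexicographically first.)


BFS by string length (lex-first path to each state shown):
  len 0: q0<-""
Found accept state at length 0.

"" (empty string)


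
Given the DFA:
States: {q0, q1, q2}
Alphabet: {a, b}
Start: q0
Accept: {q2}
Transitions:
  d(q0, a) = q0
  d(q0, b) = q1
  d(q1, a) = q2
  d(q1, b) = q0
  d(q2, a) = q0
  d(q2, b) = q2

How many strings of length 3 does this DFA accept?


Enumerating all length-3 strings:
  "aaa" -> q0 [reject]
  "aab" -> q1 [reject]
  "aba" -> q2 [accept]
  "abb" -> q0 [reject]
  "baa" -> q0 [reject]
  "bab" -> q2 [accept]
  "bba" -> q0 [reject]
  "bbb" -> q1 [reject]

2 out of 8


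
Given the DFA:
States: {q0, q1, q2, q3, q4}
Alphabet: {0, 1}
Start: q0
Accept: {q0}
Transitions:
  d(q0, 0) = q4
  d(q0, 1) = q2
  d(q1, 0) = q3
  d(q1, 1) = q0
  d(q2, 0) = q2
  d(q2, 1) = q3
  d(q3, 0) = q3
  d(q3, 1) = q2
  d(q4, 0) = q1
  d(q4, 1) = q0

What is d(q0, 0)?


Looking up transition d(q0, 0)

q4


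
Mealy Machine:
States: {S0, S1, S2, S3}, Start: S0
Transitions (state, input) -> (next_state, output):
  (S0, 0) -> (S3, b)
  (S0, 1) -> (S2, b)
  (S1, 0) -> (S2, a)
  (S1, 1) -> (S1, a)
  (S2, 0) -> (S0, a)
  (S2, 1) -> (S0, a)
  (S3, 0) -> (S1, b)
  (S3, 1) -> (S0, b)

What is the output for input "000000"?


Step-by-step:
  (S0, 0) -> (S3, b)
  (S3, 0) -> (S1, b)
  (S1, 0) -> (S2, a)
  (S2, 0) -> (S0, a)
  (S0, 0) -> (S3, b)
  (S3, 0) -> (S1, b)

"bbaabb"


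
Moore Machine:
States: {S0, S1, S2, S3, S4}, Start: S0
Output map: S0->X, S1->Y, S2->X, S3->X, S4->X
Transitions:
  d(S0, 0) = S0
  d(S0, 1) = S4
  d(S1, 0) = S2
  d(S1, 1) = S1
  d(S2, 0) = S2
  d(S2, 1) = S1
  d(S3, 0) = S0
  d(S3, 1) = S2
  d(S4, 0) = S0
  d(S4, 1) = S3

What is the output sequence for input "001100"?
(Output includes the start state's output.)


Start: S0 (output X)
  --0--> S0 (output X)
  --0--> S0 (output X)
  --1--> S4 (output X)
  --1--> S3 (output X)
  --0--> S0 (output X)
  --0--> S0 (output X)

"XXXXXXX"


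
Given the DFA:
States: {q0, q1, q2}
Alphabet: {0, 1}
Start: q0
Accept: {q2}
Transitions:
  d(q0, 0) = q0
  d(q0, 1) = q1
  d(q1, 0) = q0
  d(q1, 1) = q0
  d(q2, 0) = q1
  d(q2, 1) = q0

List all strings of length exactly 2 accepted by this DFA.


All strings of length 2: 4 total
Accepted: 0

None


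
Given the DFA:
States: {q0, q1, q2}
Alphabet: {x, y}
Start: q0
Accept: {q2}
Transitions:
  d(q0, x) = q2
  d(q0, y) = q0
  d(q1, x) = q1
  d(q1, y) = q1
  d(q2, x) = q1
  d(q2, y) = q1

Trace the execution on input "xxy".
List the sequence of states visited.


Input: xxy
d(q0, x) = q2
d(q2, x) = q1
d(q1, y) = q1


q0 -> q2 -> q1 -> q1


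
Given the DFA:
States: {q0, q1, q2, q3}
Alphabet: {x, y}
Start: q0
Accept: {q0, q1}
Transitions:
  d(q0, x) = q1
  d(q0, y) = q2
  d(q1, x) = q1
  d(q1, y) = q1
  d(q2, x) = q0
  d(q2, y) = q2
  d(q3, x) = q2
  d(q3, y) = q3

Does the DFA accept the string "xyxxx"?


Trace: q0 -> q1 -> q1 -> q1 -> q1 -> q1
Final state: q1
Accept states: {q0, q1}

Yes, accepted (final state q1 is an accept state)


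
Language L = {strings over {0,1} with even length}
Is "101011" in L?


length = 6; 6 mod 2 = 0

Yes, "101011" is in L


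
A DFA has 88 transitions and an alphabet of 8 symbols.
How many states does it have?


Each state has exactly one transition per symbol.
states = transitions / |alphabet| = 88 / 8 = 11

11


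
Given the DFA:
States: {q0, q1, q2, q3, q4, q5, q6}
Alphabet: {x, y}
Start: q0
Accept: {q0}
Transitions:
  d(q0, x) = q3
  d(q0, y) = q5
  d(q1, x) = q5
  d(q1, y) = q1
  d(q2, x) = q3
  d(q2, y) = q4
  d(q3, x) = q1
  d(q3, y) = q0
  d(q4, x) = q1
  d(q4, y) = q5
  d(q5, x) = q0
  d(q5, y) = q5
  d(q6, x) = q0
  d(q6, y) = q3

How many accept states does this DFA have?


Accept states listed: {q0}
Counting: q0(1)

1


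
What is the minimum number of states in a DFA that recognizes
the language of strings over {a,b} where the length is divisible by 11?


States track (length) mod 11.
Need 11 states: one per remainder 0..10; accept = remainder 0.

11


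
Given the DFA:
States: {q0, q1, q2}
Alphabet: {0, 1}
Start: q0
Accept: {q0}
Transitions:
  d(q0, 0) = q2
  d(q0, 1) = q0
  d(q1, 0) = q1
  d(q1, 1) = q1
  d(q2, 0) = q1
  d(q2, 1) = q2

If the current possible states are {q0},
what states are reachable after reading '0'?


Apply transition on '0' from each current state:
  d(q0, 0) = q2

{q2}


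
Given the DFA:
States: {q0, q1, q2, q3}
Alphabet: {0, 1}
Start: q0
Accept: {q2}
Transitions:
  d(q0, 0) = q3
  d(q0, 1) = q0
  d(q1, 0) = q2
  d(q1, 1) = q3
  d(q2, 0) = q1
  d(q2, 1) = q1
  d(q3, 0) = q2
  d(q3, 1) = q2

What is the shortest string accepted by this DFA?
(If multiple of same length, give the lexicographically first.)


BFS by string length (lex-first path to each state shown):
  len 0: q0<-""
  len 1: q0<-"1", q3<-"0"
  len 2: q0<-"11", q2<-"00", q3<-"10"
Found accept state at length 2.

"00"


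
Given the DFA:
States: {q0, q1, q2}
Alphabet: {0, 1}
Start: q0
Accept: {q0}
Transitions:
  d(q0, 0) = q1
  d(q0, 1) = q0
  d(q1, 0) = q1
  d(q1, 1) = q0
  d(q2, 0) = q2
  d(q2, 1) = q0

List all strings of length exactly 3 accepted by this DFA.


All strings of length 3: 8 total
Accepted: 4

"001", "011", "101", "111"


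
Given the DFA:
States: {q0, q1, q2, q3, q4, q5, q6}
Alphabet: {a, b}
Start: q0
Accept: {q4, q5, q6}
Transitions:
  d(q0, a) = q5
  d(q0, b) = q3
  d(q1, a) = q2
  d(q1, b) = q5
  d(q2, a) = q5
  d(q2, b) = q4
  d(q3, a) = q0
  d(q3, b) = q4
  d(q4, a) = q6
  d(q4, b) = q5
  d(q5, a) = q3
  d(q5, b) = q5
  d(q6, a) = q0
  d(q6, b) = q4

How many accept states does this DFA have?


Accept states listed: {q4, q5, q6}
Counting: q4(1) q5(2) q6(3)

3


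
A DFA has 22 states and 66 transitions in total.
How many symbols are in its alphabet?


Each state has exactly one transition per symbol.
|alphabet| = transitions / states = 66 / 22 = 3

3


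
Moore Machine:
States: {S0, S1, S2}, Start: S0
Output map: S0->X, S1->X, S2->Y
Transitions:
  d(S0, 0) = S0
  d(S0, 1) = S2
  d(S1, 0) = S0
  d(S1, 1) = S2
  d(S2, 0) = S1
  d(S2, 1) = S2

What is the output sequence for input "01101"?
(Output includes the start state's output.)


Start: S0 (output X)
  --0--> S0 (output X)
  --1--> S2 (output Y)
  --1--> S2 (output Y)
  --0--> S1 (output X)
  --1--> S2 (output Y)

"XXYYXY"


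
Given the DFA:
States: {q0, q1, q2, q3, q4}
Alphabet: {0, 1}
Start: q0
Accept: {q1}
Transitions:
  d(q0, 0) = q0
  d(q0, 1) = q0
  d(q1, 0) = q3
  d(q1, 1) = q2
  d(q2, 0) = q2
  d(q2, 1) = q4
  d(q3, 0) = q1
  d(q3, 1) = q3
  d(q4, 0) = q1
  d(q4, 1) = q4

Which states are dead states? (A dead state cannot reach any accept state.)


Forward reachability from each state:
  q0 -> reaches {q0}, no accept state (dead)
  q1 -> reaches accept state q1 (live)
  q2 -> reaches accept state q1 (live)
  q3 -> reaches accept state q1 (live)
  q4 -> reaches accept state q1 (live)

{q0}


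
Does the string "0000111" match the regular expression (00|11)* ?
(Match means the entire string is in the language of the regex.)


|string| = 7; first = '0'; last = '1'

No, "0000111" does not match (00|11)*


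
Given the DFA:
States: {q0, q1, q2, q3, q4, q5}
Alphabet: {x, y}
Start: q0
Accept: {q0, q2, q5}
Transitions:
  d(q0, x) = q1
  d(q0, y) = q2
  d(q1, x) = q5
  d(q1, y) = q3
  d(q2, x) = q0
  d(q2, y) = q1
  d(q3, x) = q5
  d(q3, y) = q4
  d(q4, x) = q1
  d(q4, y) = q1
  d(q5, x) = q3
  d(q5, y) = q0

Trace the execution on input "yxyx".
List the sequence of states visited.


Input: yxyx
d(q0, y) = q2
d(q2, x) = q0
d(q0, y) = q2
d(q2, x) = q0


q0 -> q2 -> q0 -> q2 -> q0


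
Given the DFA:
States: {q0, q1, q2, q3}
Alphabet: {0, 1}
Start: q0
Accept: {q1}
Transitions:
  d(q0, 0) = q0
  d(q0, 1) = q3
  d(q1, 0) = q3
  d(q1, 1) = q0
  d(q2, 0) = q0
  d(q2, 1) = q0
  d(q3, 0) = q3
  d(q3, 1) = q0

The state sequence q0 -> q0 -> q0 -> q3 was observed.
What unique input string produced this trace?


Trace back each transition to find the symbol:
  q0 --[0]--> q0
  q0 --[0]--> q0
  q0 --[1]--> q3

"001"


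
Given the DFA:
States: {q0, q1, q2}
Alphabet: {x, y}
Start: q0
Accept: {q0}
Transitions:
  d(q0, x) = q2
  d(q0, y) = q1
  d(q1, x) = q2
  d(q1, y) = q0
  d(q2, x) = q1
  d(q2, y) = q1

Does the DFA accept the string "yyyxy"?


Trace: q0 -> q1 -> q0 -> q1 -> q2 -> q1
Final state: q1
Accept states: {q0}

No, rejected (final state q1 is not an accept state)


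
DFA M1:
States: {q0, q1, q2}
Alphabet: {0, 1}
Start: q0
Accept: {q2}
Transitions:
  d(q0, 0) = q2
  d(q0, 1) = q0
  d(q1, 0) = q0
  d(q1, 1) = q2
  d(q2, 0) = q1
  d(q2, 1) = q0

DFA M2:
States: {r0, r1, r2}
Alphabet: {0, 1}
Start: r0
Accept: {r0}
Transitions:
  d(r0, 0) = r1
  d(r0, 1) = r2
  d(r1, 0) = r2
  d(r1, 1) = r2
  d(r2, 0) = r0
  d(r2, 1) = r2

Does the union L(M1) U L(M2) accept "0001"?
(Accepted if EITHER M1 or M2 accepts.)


M1: final=q0 accepted=False
M2: final=r2 accepted=False

No, union rejects (neither accepts)


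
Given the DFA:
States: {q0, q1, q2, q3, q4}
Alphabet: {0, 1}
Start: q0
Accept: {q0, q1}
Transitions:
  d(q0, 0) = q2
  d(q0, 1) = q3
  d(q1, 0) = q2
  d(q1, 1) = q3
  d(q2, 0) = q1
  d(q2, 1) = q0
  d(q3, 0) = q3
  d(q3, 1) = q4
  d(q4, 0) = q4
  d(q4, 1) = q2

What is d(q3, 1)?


Looking up transition d(q3, 1)

q4


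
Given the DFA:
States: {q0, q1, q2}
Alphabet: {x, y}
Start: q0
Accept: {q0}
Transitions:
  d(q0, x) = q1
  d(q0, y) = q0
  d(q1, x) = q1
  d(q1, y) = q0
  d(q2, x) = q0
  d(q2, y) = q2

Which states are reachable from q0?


BFS from q0:
  layer 0: {q0}
  layer 1: {q1}

{q0, q1}


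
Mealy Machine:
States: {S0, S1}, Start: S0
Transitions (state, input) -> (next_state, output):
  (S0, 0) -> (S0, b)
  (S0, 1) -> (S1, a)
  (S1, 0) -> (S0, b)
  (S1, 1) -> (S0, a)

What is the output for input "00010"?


Step-by-step:
  (S0, 0) -> (S0, b)
  (S0, 0) -> (S0, b)
  (S0, 0) -> (S0, b)
  (S0, 1) -> (S1, a)
  (S1, 0) -> (S0, b)

"bbbab"


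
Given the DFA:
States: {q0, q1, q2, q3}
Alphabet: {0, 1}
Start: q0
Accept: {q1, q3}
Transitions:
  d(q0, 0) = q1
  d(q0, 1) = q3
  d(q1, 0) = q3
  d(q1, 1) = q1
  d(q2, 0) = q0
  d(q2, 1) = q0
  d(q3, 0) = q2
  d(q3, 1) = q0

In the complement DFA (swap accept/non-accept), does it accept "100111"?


Trace: q0 -> q3 -> q2 -> q0 -> q3 -> q0 -> q3
Final: q3
Original accept: {q1, q3}
Complement: q3 is in original accept

No, complement rejects (original accepts)


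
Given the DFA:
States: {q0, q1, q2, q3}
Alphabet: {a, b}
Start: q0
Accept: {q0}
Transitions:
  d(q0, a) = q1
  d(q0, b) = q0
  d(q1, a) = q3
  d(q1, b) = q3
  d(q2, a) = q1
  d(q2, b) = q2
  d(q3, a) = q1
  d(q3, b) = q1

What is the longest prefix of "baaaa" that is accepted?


Run the DFA, marking each prefix where the state is accepting:
  "" -> q0 [accept]
  "b" -> q0 [accept]
  "ba" -> q1 [reject]
  "baa" -> q3 [reject]
  "baaa" -> q1 [reject]
  "baaaa" -> q3 [reject]

"b"


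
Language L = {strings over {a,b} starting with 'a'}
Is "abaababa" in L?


first symbol = 'a'

Yes, "abaababa" is in L


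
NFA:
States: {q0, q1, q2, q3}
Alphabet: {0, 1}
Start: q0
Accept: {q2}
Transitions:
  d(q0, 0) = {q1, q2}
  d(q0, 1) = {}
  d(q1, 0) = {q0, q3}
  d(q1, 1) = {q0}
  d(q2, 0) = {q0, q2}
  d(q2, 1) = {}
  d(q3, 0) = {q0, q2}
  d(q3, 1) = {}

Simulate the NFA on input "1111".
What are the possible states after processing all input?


Start: {q0}
  --1--> {}
  --1--> {}
  --1--> {}
  --1--> {}

{} (empty set, no valid transitions)
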